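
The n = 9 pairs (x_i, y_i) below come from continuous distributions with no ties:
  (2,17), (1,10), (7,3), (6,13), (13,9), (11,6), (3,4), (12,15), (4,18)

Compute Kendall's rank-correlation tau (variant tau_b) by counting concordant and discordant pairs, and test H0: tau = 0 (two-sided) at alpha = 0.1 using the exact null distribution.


Step 1: Enumerate the 36 unordered pairs (i,j) with i<j and classify each by sign(x_j-x_i) * sign(y_j-y_i).
  (1,2):dx=-1,dy=-7->C; (1,3):dx=+5,dy=-14->D; (1,4):dx=+4,dy=-4->D; (1,5):dx=+11,dy=-8->D
  (1,6):dx=+9,dy=-11->D; (1,7):dx=+1,dy=-13->D; (1,8):dx=+10,dy=-2->D; (1,9):dx=+2,dy=+1->C
  (2,3):dx=+6,dy=-7->D; (2,4):dx=+5,dy=+3->C; (2,5):dx=+12,dy=-1->D; (2,6):dx=+10,dy=-4->D
  (2,7):dx=+2,dy=-6->D; (2,8):dx=+11,dy=+5->C; (2,9):dx=+3,dy=+8->C; (3,4):dx=-1,dy=+10->D
  (3,5):dx=+6,dy=+6->C; (3,6):dx=+4,dy=+3->C; (3,7):dx=-4,dy=+1->D; (3,8):dx=+5,dy=+12->C
  (3,9):dx=-3,dy=+15->D; (4,5):dx=+7,dy=-4->D; (4,6):dx=+5,dy=-7->D; (4,7):dx=-3,dy=-9->C
  (4,8):dx=+6,dy=+2->C; (4,9):dx=-2,dy=+5->D; (5,6):dx=-2,dy=-3->C; (5,7):dx=-10,dy=-5->C
  (5,8):dx=-1,dy=+6->D; (5,9):dx=-9,dy=+9->D; (6,7):dx=-8,dy=-2->C; (6,8):dx=+1,dy=+9->C
  (6,9):dx=-7,dy=+12->D; (7,8):dx=+9,dy=+11->C; (7,9):dx=+1,dy=+14->C; (8,9):dx=-8,dy=+3->D
Step 2: C = 16, D = 20, total pairs = 36.
Step 3: tau = (C - D)/(n(n-1)/2) = (16 - 20)/36 = -0.111111.
Step 4: Exact two-sided p-value (enumerate n! = 362880 permutations of y under H0): p = 0.761414.
Step 5: alpha = 0.1. fail to reject H0.

tau_b = -0.1111 (C=16, D=20), p = 0.761414, fail to reject H0.


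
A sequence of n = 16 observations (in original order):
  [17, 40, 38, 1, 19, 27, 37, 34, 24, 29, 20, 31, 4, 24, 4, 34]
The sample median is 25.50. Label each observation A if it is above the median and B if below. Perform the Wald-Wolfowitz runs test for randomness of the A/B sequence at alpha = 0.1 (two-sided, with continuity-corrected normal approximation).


Step 1: Compute median = 25.50; label A = above, B = below.
Labels in order: BAABBAAABABABBBA  (n_A = 8, n_B = 8)
Step 2: Count runs R = 10.
Step 3: Under H0 (random ordering), E[R] = 2*n_A*n_B/(n_A+n_B) + 1 = 2*8*8/16 + 1 = 9.0000.
        Var[R] = 2*n_A*n_B*(2*n_A*n_B - n_A - n_B) / ((n_A+n_B)^2 * (n_A+n_B-1)) = 14336/3840 = 3.7333.
        SD[R] = 1.9322.
Step 4: Continuity-corrected z = (R - 0.5 - E[R]) / SD[R] = (10 - 0.5 - 9.0000) / 1.9322 = 0.2588.
Step 5: Two-sided p-value via normal approximation = 2*(1 - Phi(|z|)) = 0.795809.
Step 6: alpha = 0.1. fail to reject H0.

R = 10, z = 0.2588, p = 0.795809, fail to reject H0.


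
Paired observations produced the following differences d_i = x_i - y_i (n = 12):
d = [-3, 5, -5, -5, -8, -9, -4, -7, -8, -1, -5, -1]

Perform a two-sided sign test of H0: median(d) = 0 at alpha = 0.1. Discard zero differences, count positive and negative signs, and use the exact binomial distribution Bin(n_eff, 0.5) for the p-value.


Step 1: Discard zero differences. Original n = 12; n_eff = number of nonzero differences = 12.
Nonzero differences (with sign): -3, +5, -5, -5, -8, -9, -4, -7, -8, -1, -5, -1
Step 2: Count signs: positive = 1, negative = 11.
Step 3: Under H0: P(positive) = 0.5, so the number of positives S ~ Bin(12, 0.5).
Step 4: Two-sided exact p-value = sum of Bin(12,0.5) probabilities at or below the observed probability = 0.006348.
Step 5: alpha = 0.1. reject H0.

n_eff = 12, pos = 1, neg = 11, p = 0.006348, reject H0.


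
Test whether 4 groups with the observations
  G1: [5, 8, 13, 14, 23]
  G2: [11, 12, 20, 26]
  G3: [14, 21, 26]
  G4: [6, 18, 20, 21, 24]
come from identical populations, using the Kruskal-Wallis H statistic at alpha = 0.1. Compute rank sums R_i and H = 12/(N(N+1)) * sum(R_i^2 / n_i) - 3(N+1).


Step 1: Combine all N = 17 observations and assign midranks.
sorted (value, group, rank): (5,G1,1), (6,G4,2), (8,G1,3), (11,G2,4), (12,G2,5), (13,G1,6), (14,G1,7.5), (14,G3,7.5), (18,G4,9), (20,G2,10.5), (20,G4,10.5), (21,G3,12.5), (21,G4,12.5), (23,G1,14), (24,G4,15), (26,G2,16.5), (26,G3,16.5)
Step 2: Sum ranks within each group.
R_1 = 31.5 (n_1 = 5)
R_2 = 36 (n_2 = 4)
R_3 = 36.5 (n_3 = 3)
R_4 = 49 (n_4 = 5)
Step 3: H = 12/(N(N+1)) * sum(R_i^2/n_i) - 3(N+1)
     = 12/(17*18) * (31.5^2/5 + 36^2/4 + 36.5^2/3 + 49^2/5) - 3*18
     = 0.039216 * 1446.73 - 54
     = 2.734641.
Step 4: Ties present; correction factor C = 1 - 24/(17^3 - 17) = 0.995098. Corrected H = 2.734641 / 0.995098 = 2.748112.
Step 5: Under H0, H ~ chi^2(3); p-value = 0.432113.
Step 6: alpha = 0.1. fail to reject H0.

H = 2.7481, df = 3, p = 0.432113, fail to reject H0.


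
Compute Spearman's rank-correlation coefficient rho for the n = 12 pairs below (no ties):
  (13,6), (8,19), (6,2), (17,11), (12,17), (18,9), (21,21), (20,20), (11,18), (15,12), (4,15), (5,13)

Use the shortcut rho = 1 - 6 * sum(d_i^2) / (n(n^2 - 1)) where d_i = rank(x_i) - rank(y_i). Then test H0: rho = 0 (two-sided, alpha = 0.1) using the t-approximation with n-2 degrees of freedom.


Step 1: Rank x and y separately (midranks; no ties here).
rank(x): 13->7, 8->4, 6->3, 17->9, 12->6, 18->10, 21->12, 20->11, 11->5, 15->8, 4->1, 5->2
rank(y): 6->2, 19->10, 2->1, 11->4, 17->8, 9->3, 21->12, 20->11, 18->9, 12->5, 15->7, 13->6
Step 2: d_i = R_x(i) - R_y(i); compute d_i^2.
  (7-2)^2=25, (4-10)^2=36, (3-1)^2=4, (9-4)^2=25, (6-8)^2=4, (10-3)^2=49, (12-12)^2=0, (11-11)^2=0, (5-9)^2=16, (8-5)^2=9, (1-7)^2=36, (2-6)^2=16
sum(d^2) = 220.
Step 3: rho = 1 - 6*220 / (12*(12^2 - 1)) = 1 - 1320/1716 = 0.230769.
Step 4: Under H0, t = rho * sqrt((n-2)/(1-rho^2)) = 0.7500 ~ t(10).
Step 5: Two-sided p-value from the t-distribution with 10 df = 0.470532.
Step 6: alpha = 0.1. fail to reject H0.

rho = 0.2308, p = 0.470532, fail to reject H0 at alpha = 0.1.


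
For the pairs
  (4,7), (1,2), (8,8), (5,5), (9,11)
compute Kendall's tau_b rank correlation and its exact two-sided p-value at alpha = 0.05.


Step 1: Enumerate the 10 unordered pairs (i,j) with i<j and classify each by sign(x_j-x_i) * sign(y_j-y_i).
  (1,2):dx=-3,dy=-5->C; (1,3):dx=+4,dy=+1->C; (1,4):dx=+1,dy=-2->D; (1,5):dx=+5,dy=+4->C
  (2,3):dx=+7,dy=+6->C; (2,4):dx=+4,dy=+3->C; (2,5):dx=+8,dy=+9->C; (3,4):dx=-3,dy=-3->C
  (3,5):dx=+1,dy=+3->C; (4,5):dx=+4,dy=+6->C
Step 2: C = 9, D = 1, total pairs = 10.
Step 3: tau = (C - D)/(n(n-1)/2) = (9 - 1)/10 = 0.800000.
Step 4: Exact two-sided p-value (enumerate n! = 120 permutations of y under H0): p = 0.083333.
Step 5: alpha = 0.05. fail to reject H0.

tau_b = 0.8000 (C=9, D=1), p = 0.083333, fail to reject H0.


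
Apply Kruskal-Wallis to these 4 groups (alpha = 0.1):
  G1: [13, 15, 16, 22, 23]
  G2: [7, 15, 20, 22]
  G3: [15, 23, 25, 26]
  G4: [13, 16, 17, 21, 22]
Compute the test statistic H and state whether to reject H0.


Step 1: Combine all N = 18 observations and assign midranks.
sorted (value, group, rank): (7,G2,1), (13,G1,2.5), (13,G4,2.5), (15,G1,5), (15,G2,5), (15,G3,5), (16,G1,7.5), (16,G4,7.5), (17,G4,9), (20,G2,10), (21,G4,11), (22,G1,13), (22,G2,13), (22,G4,13), (23,G1,15.5), (23,G3,15.5), (25,G3,17), (26,G3,18)
Step 2: Sum ranks within each group.
R_1 = 43.5 (n_1 = 5)
R_2 = 29 (n_2 = 4)
R_3 = 55.5 (n_3 = 4)
R_4 = 43 (n_4 = 5)
Step 3: H = 12/(N(N+1)) * sum(R_i^2/n_i) - 3(N+1)
     = 12/(18*19) * (43.5^2/5 + 29^2/4 + 55.5^2/4 + 43^2/5) - 3*19
     = 0.035088 * 1728.56 - 57
     = 3.651316.
Step 4: Ties present; correction factor C = 1 - 66/(18^3 - 18) = 0.988648. Corrected H = 3.651316 / 0.988648 = 3.693241.
Step 5: Under H0, H ~ chi^2(3); p-value = 0.296551.
Step 6: alpha = 0.1. fail to reject H0.

H = 3.6932, df = 3, p = 0.296551, fail to reject H0.


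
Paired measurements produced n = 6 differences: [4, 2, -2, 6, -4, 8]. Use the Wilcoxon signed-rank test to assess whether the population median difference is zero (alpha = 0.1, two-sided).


Step 1: Drop any zero differences (none here) and take |d_i|.
|d| = [4, 2, 2, 6, 4, 8]
Step 2: Midrank |d_i| (ties get averaged ranks).
ranks: |4|->3.5, |2|->1.5, |2|->1.5, |6|->5, |4|->3.5, |8|->6
Step 3: Attach original signs; sum ranks with positive sign and with negative sign.
W+ = 3.5 + 1.5 + 5 + 6 = 16
W- = 1.5 + 3.5 = 5
(Check: W+ + W- = 21 should equal n(n+1)/2 = 21.)
Step 4: Test statistic W = min(W+, W-) = 5.
Step 5: Ties in |d|, so use the tie-corrected normal approximation.
        E[W] = n(n+1)/4 = 6*7/4 = 10.5.
        Tie groups: |d|=2 (t=2), |d|=4 (t=2); sum(t^3 - t) = 12.
        Var[W] = n(n+1)(2n+1)/24 - sum(t^3-t)/48 = 546/24 - 12/48 = 22.5.
        z = (W - E[W]) / sqrt(Var[W]) = (5 - 10.5) / 4.7434 = -1.1595.
        Two-sided p = 2*Phi(z) = 0.246252.
Step 6: alpha = 0.1. fail to reject H0.

W+ = 16, W- = 5, W = min = 5, p = 0.246252, fail to reject H0.


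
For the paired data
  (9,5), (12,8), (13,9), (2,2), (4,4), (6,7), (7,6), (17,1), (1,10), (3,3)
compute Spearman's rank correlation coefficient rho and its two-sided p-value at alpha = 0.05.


Step 1: Rank x and y separately (midranks; no ties here).
rank(x): 9->7, 12->8, 13->9, 2->2, 4->4, 6->5, 7->6, 17->10, 1->1, 3->3
rank(y): 5->5, 8->8, 9->9, 2->2, 4->4, 7->7, 6->6, 1->1, 10->10, 3->3
Step 2: d_i = R_x(i) - R_y(i); compute d_i^2.
  (7-5)^2=4, (8-8)^2=0, (9-9)^2=0, (2-2)^2=0, (4-4)^2=0, (5-7)^2=4, (6-6)^2=0, (10-1)^2=81, (1-10)^2=81, (3-3)^2=0
sum(d^2) = 170.
Step 3: rho = 1 - 6*170 / (10*(10^2 - 1)) = 1 - 1020/990 = -0.030303.
Step 4: Under H0, t = rho * sqrt((n-2)/(1-rho^2)) = -0.0857 ~ t(8).
Step 5: Two-sided p-value from the t-distribution with 8 df = 0.933773.
Step 6: alpha = 0.05. fail to reject H0.

rho = -0.0303, p = 0.933773, fail to reject H0 at alpha = 0.05.


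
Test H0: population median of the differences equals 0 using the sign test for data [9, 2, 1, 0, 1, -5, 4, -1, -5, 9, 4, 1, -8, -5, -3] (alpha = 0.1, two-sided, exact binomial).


Step 1: Discard zero differences. Original n = 15; n_eff = number of nonzero differences = 14.
Nonzero differences (with sign): +9, +2, +1, +1, -5, +4, -1, -5, +9, +4, +1, -8, -5, -3
Step 2: Count signs: positive = 8, negative = 6.
Step 3: Under H0: P(positive) = 0.5, so the number of positives S ~ Bin(14, 0.5).
Step 4: Two-sided exact p-value = sum of Bin(14,0.5) probabilities at or below the observed probability = 0.790527.
Step 5: alpha = 0.1. fail to reject H0.

n_eff = 14, pos = 8, neg = 6, p = 0.790527, fail to reject H0.


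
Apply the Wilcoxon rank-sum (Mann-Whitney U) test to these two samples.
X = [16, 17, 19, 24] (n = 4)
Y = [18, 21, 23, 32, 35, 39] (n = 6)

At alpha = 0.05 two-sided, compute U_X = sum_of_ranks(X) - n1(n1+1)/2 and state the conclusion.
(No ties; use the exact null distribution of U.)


Step 1: Combine and sort all 10 observations; assign midranks.
sorted (value, group): (16,X), (17,X), (18,Y), (19,X), (21,Y), (23,Y), (24,X), (32,Y), (35,Y), (39,Y)
ranks: 16->1, 17->2, 18->3, 19->4, 21->5, 23->6, 24->7, 32->8, 35->9, 39->10
Step 2: Rank sum for X: R1 = 1 + 2 + 4 + 7 = 14.
Step 3: U_X = R1 - n1(n1+1)/2 = 14 - 4*5/2 = 14 - 10 = 4.
       U_Y = n1*n2 - U_X = 24 - 4 = 20.
Step 4: No ties, so the exact null distribution of U (based on enumerating the C(10,4) = 210 equally likely rank assignments) gives the two-sided p-value.
Step 5: p-value = 0.114286; compare to alpha = 0.05. fail to reject H0.

U_X = 4, p = 0.114286, fail to reject H0 at alpha = 0.05.


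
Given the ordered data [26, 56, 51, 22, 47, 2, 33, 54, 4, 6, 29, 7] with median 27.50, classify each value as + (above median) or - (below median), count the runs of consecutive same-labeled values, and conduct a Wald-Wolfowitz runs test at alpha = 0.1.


Step 1: Compute median = 27.50; label A = above, B = below.
Labels in order: BAABABAABBAB  (n_A = 6, n_B = 6)
Step 2: Count runs R = 9.
Step 3: Under H0 (random ordering), E[R] = 2*n_A*n_B/(n_A+n_B) + 1 = 2*6*6/12 + 1 = 7.0000.
        Var[R] = 2*n_A*n_B*(2*n_A*n_B - n_A - n_B) / ((n_A+n_B)^2 * (n_A+n_B-1)) = 4320/1584 = 2.7273.
        SD[R] = 1.6514.
Step 4: Continuity-corrected z = (R - 0.5 - E[R]) / SD[R] = (9 - 0.5 - 7.0000) / 1.6514 = 0.9083.
Step 5: Two-sided p-value via normal approximation = 2*(1 - Phi(|z|)) = 0.363722.
Step 6: alpha = 0.1. fail to reject H0.

R = 9, z = 0.9083, p = 0.363722, fail to reject H0.


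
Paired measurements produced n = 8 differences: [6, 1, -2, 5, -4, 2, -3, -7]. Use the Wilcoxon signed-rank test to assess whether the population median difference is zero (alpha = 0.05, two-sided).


Step 1: Drop any zero differences (none here) and take |d_i|.
|d| = [6, 1, 2, 5, 4, 2, 3, 7]
Step 2: Midrank |d_i| (ties get averaged ranks).
ranks: |6|->7, |1|->1, |2|->2.5, |5|->6, |4|->5, |2|->2.5, |3|->4, |7|->8
Step 3: Attach original signs; sum ranks with positive sign and with negative sign.
W+ = 7 + 1 + 6 + 2.5 = 16.5
W- = 2.5 + 5 + 4 + 8 = 19.5
(Check: W+ + W- = 36 should equal n(n+1)/2 = 36.)
Step 4: Test statistic W = min(W+, W-) = 16.5.
Step 5: Ties in |d|, so use the tie-corrected normal approximation.
        E[W] = n(n+1)/4 = 8*9/4 = 18.
        Tie groups: |d|=2 (t=2); sum(t^3 - t) = 6.
        Var[W] = n(n+1)(2n+1)/24 - sum(t^3-t)/48 = 1224/24 - 6/48 = 50.875.
        z = (W - E[W]) / sqrt(Var[W]) = (16.5 - 18) / 7.1327 = -0.2103.
        Two-sided p = 2*Phi(z) = 0.833434.
Step 6: alpha = 0.05. fail to reject H0.

W+ = 16.5, W- = 19.5, W = min = 16.5, p = 0.833434, fail to reject H0.


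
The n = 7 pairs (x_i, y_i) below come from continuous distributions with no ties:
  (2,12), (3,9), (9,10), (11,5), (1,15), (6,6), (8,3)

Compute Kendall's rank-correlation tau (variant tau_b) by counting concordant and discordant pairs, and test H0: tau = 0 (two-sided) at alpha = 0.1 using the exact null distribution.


Step 1: Enumerate the 21 unordered pairs (i,j) with i<j and classify each by sign(x_j-x_i) * sign(y_j-y_i).
  (1,2):dx=+1,dy=-3->D; (1,3):dx=+7,dy=-2->D; (1,4):dx=+9,dy=-7->D; (1,5):dx=-1,dy=+3->D
  (1,6):dx=+4,dy=-6->D; (1,7):dx=+6,dy=-9->D; (2,3):dx=+6,dy=+1->C; (2,4):dx=+8,dy=-4->D
  (2,5):dx=-2,dy=+6->D; (2,6):dx=+3,dy=-3->D; (2,7):dx=+5,dy=-6->D; (3,4):dx=+2,dy=-5->D
  (3,5):dx=-8,dy=+5->D; (3,6):dx=-3,dy=-4->C; (3,7):dx=-1,dy=-7->C; (4,5):dx=-10,dy=+10->D
  (4,6):dx=-5,dy=+1->D; (4,7):dx=-3,dy=-2->C; (5,6):dx=+5,dy=-9->D; (5,7):dx=+7,dy=-12->D
  (6,7):dx=+2,dy=-3->D
Step 2: C = 4, D = 17, total pairs = 21.
Step 3: tau = (C - D)/(n(n-1)/2) = (4 - 17)/21 = -0.619048.
Step 4: Exact two-sided p-value (enumerate n! = 5040 permutations of y under H0): p = 0.069048.
Step 5: alpha = 0.1. reject H0.

tau_b = -0.6190 (C=4, D=17), p = 0.069048, reject H0.


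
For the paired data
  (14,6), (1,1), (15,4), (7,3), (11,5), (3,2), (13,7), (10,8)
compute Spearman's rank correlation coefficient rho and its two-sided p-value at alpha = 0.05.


Step 1: Rank x and y separately (midranks; no ties here).
rank(x): 14->7, 1->1, 15->8, 7->3, 11->5, 3->2, 13->6, 10->4
rank(y): 6->6, 1->1, 4->4, 3->3, 5->5, 2->2, 7->7, 8->8
Step 2: d_i = R_x(i) - R_y(i); compute d_i^2.
  (7-6)^2=1, (1-1)^2=0, (8-4)^2=16, (3-3)^2=0, (5-5)^2=0, (2-2)^2=0, (6-7)^2=1, (4-8)^2=16
sum(d^2) = 34.
Step 3: rho = 1 - 6*34 / (8*(8^2 - 1)) = 1 - 204/504 = 0.595238.
Step 4: Under H0, t = rho * sqrt((n-2)/(1-rho^2)) = 1.8145 ~ t(6).
Step 5: Two-sided p-value from the t-distribution with 6 df = 0.119530.
Step 6: alpha = 0.05. fail to reject H0.

rho = 0.5952, p = 0.119530, fail to reject H0 at alpha = 0.05.


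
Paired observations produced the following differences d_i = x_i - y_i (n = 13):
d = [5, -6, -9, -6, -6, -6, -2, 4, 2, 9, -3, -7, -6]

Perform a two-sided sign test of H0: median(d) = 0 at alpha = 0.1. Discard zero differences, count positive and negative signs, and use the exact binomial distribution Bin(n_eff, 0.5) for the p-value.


Step 1: Discard zero differences. Original n = 13; n_eff = number of nonzero differences = 13.
Nonzero differences (with sign): +5, -6, -9, -6, -6, -6, -2, +4, +2, +9, -3, -7, -6
Step 2: Count signs: positive = 4, negative = 9.
Step 3: Under H0: P(positive) = 0.5, so the number of positives S ~ Bin(13, 0.5).
Step 4: Two-sided exact p-value = sum of Bin(13,0.5) probabilities at or below the observed probability = 0.266846.
Step 5: alpha = 0.1. fail to reject H0.

n_eff = 13, pos = 4, neg = 9, p = 0.266846, fail to reject H0.


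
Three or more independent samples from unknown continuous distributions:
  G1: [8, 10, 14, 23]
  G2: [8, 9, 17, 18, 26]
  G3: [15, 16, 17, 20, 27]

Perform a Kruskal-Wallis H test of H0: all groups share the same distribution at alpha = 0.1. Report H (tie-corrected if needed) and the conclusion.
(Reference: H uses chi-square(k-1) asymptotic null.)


Step 1: Combine all N = 14 observations and assign midranks.
sorted (value, group, rank): (8,G1,1.5), (8,G2,1.5), (9,G2,3), (10,G1,4), (14,G1,5), (15,G3,6), (16,G3,7), (17,G2,8.5), (17,G3,8.5), (18,G2,10), (20,G3,11), (23,G1,12), (26,G2,13), (27,G3,14)
Step 2: Sum ranks within each group.
R_1 = 22.5 (n_1 = 4)
R_2 = 36 (n_2 = 5)
R_3 = 46.5 (n_3 = 5)
Step 3: H = 12/(N(N+1)) * sum(R_i^2/n_i) - 3(N+1)
     = 12/(14*15) * (22.5^2/4 + 36^2/5 + 46.5^2/5) - 3*15
     = 0.057143 * 818.212 - 45
     = 1.755000.
Step 4: Ties present; correction factor C = 1 - 12/(14^3 - 14) = 0.995604. Corrected H = 1.755000 / 0.995604 = 1.762748.
Step 5: Under H0, H ~ chi^2(2); p-value = 0.414213.
Step 6: alpha = 0.1. fail to reject H0.

H = 1.7627, df = 2, p = 0.414213, fail to reject H0.


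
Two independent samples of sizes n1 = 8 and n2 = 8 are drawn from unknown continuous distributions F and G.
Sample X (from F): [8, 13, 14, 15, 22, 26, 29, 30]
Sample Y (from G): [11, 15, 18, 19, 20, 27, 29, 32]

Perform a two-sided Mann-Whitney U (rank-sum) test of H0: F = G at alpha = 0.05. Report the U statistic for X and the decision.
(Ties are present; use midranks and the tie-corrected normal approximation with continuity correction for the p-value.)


Step 1: Combine and sort all 16 observations; assign midranks.
sorted (value, group): (8,X), (11,Y), (13,X), (14,X), (15,X), (15,Y), (18,Y), (19,Y), (20,Y), (22,X), (26,X), (27,Y), (29,X), (29,Y), (30,X), (32,Y)
ranks: 8->1, 11->2, 13->3, 14->4, 15->5.5, 15->5.5, 18->7, 19->8, 20->9, 22->10, 26->11, 27->12, 29->13.5, 29->13.5, 30->15, 32->16
Step 2: Rank sum for X: R1 = 1 + 3 + 4 + 5.5 + 10 + 11 + 13.5 + 15 = 63.
Step 3: U_X = R1 - n1(n1+1)/2 = 63 - 8*9/2 = 63 - 36 = 27.
       U_Y = n1*n2 - U_X = 64 - 27 = 37.
Step 4: Ties are present, so use the tie-corrected normal approximation (with continuity correction) for the p-value.
Step 5: p-value = 0.636006; compare to alpha = 0.05. fail to reject H0.

U_X = 27, p = 0.636006, fail to reject H0 at alpha = 0.05.


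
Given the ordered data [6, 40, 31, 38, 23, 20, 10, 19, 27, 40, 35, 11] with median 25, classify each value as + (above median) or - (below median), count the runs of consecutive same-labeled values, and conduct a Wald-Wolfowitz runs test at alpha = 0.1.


Step 1: Compute median = 25; label A = above, B = below.
Labels in order: BAAABBBBAAAB  (n_A = 6, n_B = 6)
Step 2: Count runs R = 5.
Step 3: Under H0 (random ordering), E[R] = 2*n_A*n_B/(n_A+n_B) + 1 = 2*6*6/12 + 1 = 7.0000.
        Var[R] = 2*n_A*n_B*(2*n_A*n_B - n_A - n_B) / ((n_A+n_B)^2 * (n_A+n_B-1)) = 4320/1584 = 2.7273.
        SD[R] = 1.6514.
Step 4: Continuity-corrected z = (R + 0.5 - E[R]) / SD[R] = (5 + 0.5 - 7.0000) / 1.6514 = -0.9083.
Step 5: Two-sided p-value via normal approximation = 2*(1 - Phi(|z|)) = 0.363722.
Step 6: alpha = 0.1. fail to reject H0.

R = 5, z = -0.9083, p = 0.363722, fail to reject H0.


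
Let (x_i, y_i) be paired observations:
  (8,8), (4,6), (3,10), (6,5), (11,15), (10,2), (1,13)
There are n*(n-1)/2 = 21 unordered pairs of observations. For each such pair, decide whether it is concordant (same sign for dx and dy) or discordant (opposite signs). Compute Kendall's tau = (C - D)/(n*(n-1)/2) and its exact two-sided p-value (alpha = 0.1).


Step 1: Enumerate the 21 unordered pairs (i,j) with i<j and classify each by sign(x_j-x_i) * sign(y_j-y_i).
  (1,2):dx=-4,dy=-2->C; (1,3):dx=-5,dy=+2->D; (1,4):dx=-2,dy=-3->C; (1,5):dx=+3,dy=+7->C
  (1,6):dx=+2,dy=-6->D; (1,7):dx=-7,dy=+5->D; (2,3):dx=-1,dy=+4->D; (2,4):dx=+2,dy=-1->D
  (2,5):dx=+7,dy=+9->C; (2,6):dx=+6,dy=-4->D; (2,7):dx=-3,dy=+7->D; (3,4):dx=+3,dy=-5->D
  (3,5):dx=+8,dy=+5->C; (3,6):dx=+7,dy=-8->D; (3,7):dx=-2,dy=+3->D; (4,5):dx=+5,dy=+10->C
  (4,6):dx=+4,dy=-3->D; (4,7):dx=-5,dy=+8->D; (5,6):dx=-1,dy=-13->C; (5,7):dx=-10,dy=-2->C
  (6,7):dx=-9,dy=+11->D
Step 2: C = 8, D = 13, total pairs = 21.
Step 3: tau = (C - D)/(n(n-1)/2) = (8 - 13)/21 = -0.238095.
Step 4: Exact two-sided p-value (enumerate n! = 5040 permutations of y under H0): p = 0.561905.
Step 5: alpha = 0.1. fail to reject H0.

tau_b = -0.2381 (C=8, D=13), p = 0.561905, fail to reject H0.


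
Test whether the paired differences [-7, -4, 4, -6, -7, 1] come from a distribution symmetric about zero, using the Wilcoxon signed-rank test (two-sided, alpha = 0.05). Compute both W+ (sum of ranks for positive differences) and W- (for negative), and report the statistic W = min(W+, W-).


Step 1: Drop any zero differences (none here) and take |d_i|.
|d| = [7, 4, 4, 6, 7, 1]
Step 2: Midrank |d_i| (ties get averaged ranks).
ranks: |7|->5.5, |4|->2.5, |4|->2.5, |6|->4, |7|->5.5, |1|->1
Step 3: Attach original signs; sum ranks with positive sign and with negative sign.
W+ = 2.5 + 1 = 3.5
W- = 5.5 + 2.5 + 4 + 5.5 = 17.5
(Check: W+ + W- = 21 should equal n(n+1)/2 = 21.)
Step 4: Test statistic W = min(W+, W-) = 3.5.
Step 5: Ties in |d|, so use the tie-corrected normal approximation.
        E[W] = n(n+1)/4 = 6*7/4 = 10.5.
        Tie groups: |d|=4 (t=2), |d|=7 (t=2); sum(t^3 - t) = 12.
        Var[W] = n(n+1)(2n+1)/24 - sum(t^3-t)/48 = 546/24 - 12/48 = 22.5.
        z = (W - E[W]) / sqrt(Var[W]) = (3.5 - 10.5) / 4.7434 = -1.4757.
        Two-sided p = 2*Phi(z) = 0.140017.
Step 6: alpha = 0.05. fail to reject H0.

W+ = 3.5, W- = 17.5, W = min = 3.5, p = 0.140017, fail to reject H0.


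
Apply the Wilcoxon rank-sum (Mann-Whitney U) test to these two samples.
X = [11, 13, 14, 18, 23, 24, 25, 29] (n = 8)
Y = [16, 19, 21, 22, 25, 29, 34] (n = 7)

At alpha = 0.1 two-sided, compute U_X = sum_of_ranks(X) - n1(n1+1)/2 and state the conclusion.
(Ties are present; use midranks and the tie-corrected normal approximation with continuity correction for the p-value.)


Step 1: Combine and sort all 15 observations; assign midranks.
sorted (value, group): (11,X), (13,X), (14,X), (16,Y), (18,X), (19,Y), (21,Y), (22,Y), (23,X), (24,X), (25,X), (25,Y), (29,X), (29,Y), (34,Y)
ranks: 11->1, 13->2, 14->3, 16->4, 18->5, 19->6, 21->7, 22->8, 23->9, 24->10, 25->11.5, 25->11.5, 29->13.5, 29->13.5, 34->15
Step 2: Rank sum for X: R1 = 1 + 2 + 3 + 5 + 9 + 10 + 11.5 + 13.5 = 55.
Step 3: U_X = R1 - n1(n1+1)/2 = 55 - 8*9/2 = 55 - 36 = 19.
       U_Y = n1*n2 - U_X = 56 - 19 = 37.
Step 4: Ties are present, so use the tie-corrected normal approximation (with continuity correction) for the p-value.
Step 5: p-value = 0.324405; compare to alpha = 0.1. fail to reject H0.

U_X = 19, p = 0.324405, fail to reject H0 at alpha = 0.1.


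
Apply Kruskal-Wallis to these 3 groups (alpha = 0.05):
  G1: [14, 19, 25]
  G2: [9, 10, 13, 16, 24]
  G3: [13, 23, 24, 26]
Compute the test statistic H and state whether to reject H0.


Step 1: Combine all N = 12 observations and assign midranks.
sorted (value, group, rank): (9,G2,1), (10,G2,2), (13,G2,3.5), (13,G3,3.5), (14,G1,5), (16,G2,6), (19,G1,7), (23,G3,8), (24,G2,9.5), (24,G3,9.5), (25,G1,11), (26,G3,12)
Step 2: Sum ranks within each group.
R_1 = 23 (n_1 = 3)
R_2 = 22 (n_2 = 5)
R_3 = 33 (n_3 = 4)
Step 3: H = 12/(N(N+1)) * sum(R_i^2/n_i) - 3(N+1)
     = 12/(12*13) * (23^2/3 + 22^2/5 + 33^2/4) - 3*13
     = 0.076923 * 545.383 - 39
     = 2.952564.
Step 4: Ties present; correction factor C = 1 - 12/(12^3 - 12) = 0.993007. Corrected H = 2.952564 / 0.993007 = 2.973357.
Step 5: Under H0, H ~ chi^2(2); p-value = 0.226122.
Step 6: alpha = 0.05. fail to reject H0.

H = 2.9734, df = 2, p = 0.226122, fail to reject H0.


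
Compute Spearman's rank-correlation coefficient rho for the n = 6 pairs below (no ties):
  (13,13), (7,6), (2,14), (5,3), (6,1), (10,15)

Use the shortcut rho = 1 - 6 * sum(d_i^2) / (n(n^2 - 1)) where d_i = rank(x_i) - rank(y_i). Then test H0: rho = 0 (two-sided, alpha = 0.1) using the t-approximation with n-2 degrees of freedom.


Step 1: Rank x and y separately (midranks; no ties here).
rank(x): 13->6, 7->4, 2->1, 5->2, 6->3, 10->5
rank(y): 13->4, 6->3, 14->5, 3->2, 1->1, 15->6
Step 2: d_i = R_x(i) - R_y(i); compute d_i^2.
  (6-4)^2=4, (4-3)^2=1, (1-5)^2=16, (2-2)^2=0, (3-1)^2=4, (5-6)^2=1
sum(d^2) = 26.
Step 3: rho = 1 - 6*26 / (6*(6^2 - 1)) = 1 - 156/210 = 0.257143.
Step 4: Under H0, t = rho * sqrt((n-2)/(1-rho^2)) = 0.5322 ~ t(4).
Step 5: Two-sided p-value from the t-distribution with 4 df = 0.622787.
Step 6: alpha = 0.1. fail to reject H0.

rho = 0.2571, p = 0.622787, fail to reject H0 at alpha = 0.1.


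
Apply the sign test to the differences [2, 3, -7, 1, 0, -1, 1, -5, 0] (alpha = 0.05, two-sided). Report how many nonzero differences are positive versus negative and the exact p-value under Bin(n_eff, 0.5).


Step 1: Discard zero differences. Original n = 9; n_eff = number of nonzero differences = 7.
Nonzero differences (with sign): +2, +3, -7, +1, -1, +1, -5
Step 2: Count signs: positive = 4, negative = 3.
Step 3: Under H0: P(positive) = 0.5, so the number of positives S ~ Bin(7, 0.5).
Step 4: Two-sided exact p-value = sum of Bin(7,0.5) probabilities at or below the observed probability = 1.000000.
Step 5: alpha = 0.05. fail to reject H0.

n_eff = 7, pos = 4, neg = 3, p = 1.000000, fail to reject H0.


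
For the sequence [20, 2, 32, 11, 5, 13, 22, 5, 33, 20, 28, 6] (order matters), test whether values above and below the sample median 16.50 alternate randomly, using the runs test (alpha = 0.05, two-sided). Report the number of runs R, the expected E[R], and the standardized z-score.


Step 1: Compute median = 16.50; label A = above, B = below.
Labels in order: ABABBBABAAAB  (n_A = 6, n_B = 6)
Step 2: Count runs R = 8.
Step 3: Under H0 (random ordering), E[R] = 2*n_A*n_B/(n_A+n_B) + 1 = 2*6*6/12 + 1 = 7.0000.
        Var[R] = 2*n_A*n_B*(2*n_A*n_B - n_A - n_B) / ((n_A+n_B)^2 * (n_A+n_B-1)) = 4320/1584 = 2.7273.
        SD[R] = 1.6514.
Step 4: Continuity-corrected z = (R - 0.5 - E[R]) / SD[R] = (8 - 0.5 - 7.0000) / 1.6514 = 0.3028.
Step 5: Two-sided p-value via normal approximation = 2*(1 - Phi(|z|)) = 0.762069.
Step 6: alpha = 0.05. fail to reject H0.

R = 8, z = 0.3028, p = 0.762069, fail to reject H0.


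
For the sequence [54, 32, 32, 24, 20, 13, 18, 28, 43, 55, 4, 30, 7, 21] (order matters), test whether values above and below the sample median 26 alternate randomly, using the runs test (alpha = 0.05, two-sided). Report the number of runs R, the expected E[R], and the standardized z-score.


Step 1: Compute median = 26; label A = above, B = below.
Labels in order: AAABBBBAAABABB  (n_A = 7, n_B = 7)
Step 2: Count runs R = 6.
Step 3: Under H0 (random ordering), E[R] = 2*n_A*n_B/(n_A+n_B) + 1 = 2*7*7/14 + 1 = 8.0000.
        Var[R] = 2*n_A*n_B*(2*n_A*n_B - n_A - n_B) / ((n_A+n_B)^2 * (n_A+n_B-1)) = 8232/2548 = 3.2308.
        SD[R] = 1.7974.
Step 4: Continuity-corrected z = (R + 0.5 - E[R]) / SD[R] = (6 + 0.5 - 8.0000) / 1.7974 = -0.8345.
Step 5: Two-sided p-value via normal approximation = 2*(1 - Phi(|z|)) = 0.403986.
Step 6: alpha = 0.05. fail to reject H0.

R = 6, z = -0.8345, p = 0.403986, fail to reject H0.


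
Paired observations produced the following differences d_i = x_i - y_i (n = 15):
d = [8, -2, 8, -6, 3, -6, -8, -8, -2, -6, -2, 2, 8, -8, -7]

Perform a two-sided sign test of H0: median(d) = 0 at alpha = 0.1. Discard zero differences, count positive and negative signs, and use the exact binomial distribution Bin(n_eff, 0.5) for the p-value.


Step 1: Discard zero differences. Original n = 15; n_eff = number of nonzero differences = 15.
Nonzero differences (with sign): +8, -2, +8, -6, +3, -6, -8, -8, -2, -6, -2, +2, +8, -8, -7
Step 2: Count signs: positive = 5, negative = 10.
Step 3: Under H0: P(positive) = 0.5, so the number of positives S ~ Bin(15, 0.5).
Step 4: Two-sided exact p-value = sum of Bin(15,0.5) probabilities at or below the observed probability = 0.301758.
Step 5: alpha = 0.1. fail to reject H0.

n_eff = 15, pos = 5, neg = 10, p = 0.301758, fail to reject H0.


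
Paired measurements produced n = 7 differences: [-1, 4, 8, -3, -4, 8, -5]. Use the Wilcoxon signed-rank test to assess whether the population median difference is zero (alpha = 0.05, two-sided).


Step 1: Drop any zero differences (none here) and take |d_i|.
|d| = [1, 4, 8, 3, 4, 8, 5]
Step 2: Midrank |d_i| (ties get averaged ranks).
ranks: |1|->1, |4|->3.5, |8|->6.5, |3|->2, |4|->3.5, |8|->6.5, |5|->5
Step 3: Attach original signs; sum ranks with positive sign and with negative sign.
W+ = 3.5 + 6.5 + 6.5 = 16.5
W- = 1 + 2 + 3.5 + 5 = 11.5
(Check: W+ + W- = 28 should equal n(n+1)/2 = 28.)
Step 4: Test statistic W = min(W+, W-) = 11.5.
Step 5: Ties in |d|, so use the tie-corrected normal approximation.
        E[W] = n(n+1)/4 = 7*8/4 = 14.
        Tie groups: |d|=4 (t=2), |d|=8 (t=2); sum(t^3 - t) = 12.
        Var[W] = n(n+1)(2n+1)/24 - sum(t^3-t)/48 = 840/24 - 12/48 = 34.75.
        z = (W - E[W]) / sqrt(Var[W]) = (11.5 - 14) / 5.8949 = -0.4241.
        Two-sided p = 2*Phi(z) = 0.671497.
Step 6: alpha = 0.05. fail to reject H0.

W+ = 16.5, W- = 11.5, W = min = 11.5, p = 0.671497, fail to reject H0.


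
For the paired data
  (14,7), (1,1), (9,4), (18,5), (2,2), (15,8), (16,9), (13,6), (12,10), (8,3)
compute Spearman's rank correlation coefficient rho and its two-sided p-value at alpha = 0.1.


Step 1: Rank x and y separately (midranks; no ties here).
rank(x): 14->7, 1->1, 9->4, 18->10, 2->2, 15->8, 16->9, 13->6, 12->5, 8->3
rank(y): 7->7, 1->1, 4->4, 5->5, 2->2, 8->8, 9->9, 6->6, 10->10, 3->3
Step 2: d_i = R_x(i) - R_y(i); compute d_i^2.
  (7-7)^2=0, (1-1)^2=0, (4-4)^2=0, (10-5)^2=25, (2-2)^2=0, (8-8)^2=0, (9-9)^2=0, (6-6)^2=0, (5-10)^2=25, (3-3)^2=0
sum(d^2) = 50.
Step 3: rho = 1 - 6*50 / (10*(10^2 - 1)) = 1 - 300/990 = 0.696970.
Step 4: Under H0, t = rho * sqrt((n-2)/(1-rho^2)) = 2.7490 ~ t(8).
Step 5: Two-sided p-value from the t-distribution with 8 df = 0.025097.
Step 6: alpha = 0.1. reject H0.

rho = 0.6970, p = 0.025097, reject H0 at alpha = 0.1.


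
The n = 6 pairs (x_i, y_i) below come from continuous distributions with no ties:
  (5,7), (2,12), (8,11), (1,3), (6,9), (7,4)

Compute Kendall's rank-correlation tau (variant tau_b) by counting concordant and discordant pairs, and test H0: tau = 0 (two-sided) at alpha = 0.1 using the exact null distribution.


Step 1: Enumerate the 15 unordered pairs (i,j) with i<j and classify each by sign(x_j-x_i) * sign(y_j-y_i).
  (1,2):dx=-3,dy=+5->D; (1,3):dx=+3,dy=+4->C; (1,4):dx=-4,dy=-4->C; (1,5):dx=+1,dy=+2->C
  (1,6):dx=+2,dy=-3->D; (2,3):dx=+6,dy=-1->D; (2,4):dx=-1,dy=-9->C; (2,5):dx=+4,dy=-3->D
  (2,6):dx=+5,dy=-8->D; (3,4):dx=-7,dy=-8->C; (3,5):dx=-2,dy=-2->C; (3,6):dx=-1,dy=-7->C
  (4,5):dx=+5,dy=+6->C; (4,6):dx=+6,dy=+1->C; (5,6):dx=+1,dy=-5->D
Step 2: C = 9, D = 6, total pairs = 15.
Step 3: tau = (C - D)/(n(n-1)/2) = (9 - 6)/15 = 0.200000.
Step 4: Exact two-sided p-value (enumerate n! = 720 permutations of y under H0): p = 0.719444.
Step 5: alpha = 0.1. fail to reject H0.

tau_b = 0.2000 (C=9, D=6), p = 0.719444, fail to reject H0.


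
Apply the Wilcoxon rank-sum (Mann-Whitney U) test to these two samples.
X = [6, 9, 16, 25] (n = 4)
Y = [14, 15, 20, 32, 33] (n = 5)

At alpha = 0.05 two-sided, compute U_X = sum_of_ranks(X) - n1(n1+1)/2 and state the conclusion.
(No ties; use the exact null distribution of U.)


Step 1: Combine and sort all 9 observations; assign midranks.
sorted (value, group): (6,X), (9,X), (14,Y), (15,Y), (16,X), (20,Y), (25,X), (32,Y), (33,Y)
ranks: 6->1, 9->2, 14->3, 15->4, 16->5, 20->6, 25->7, 32->8, 33->9
Step 2: Rank sum for X: R1 = 1 + 2 + 5 + 7 = 15.
Step 3: U_X = R1 - n1(n1+1)/2 = 15 - 4*5/2 = 15 - 10 = 5.
       U_Y = n1*n2 - U_X = 20 - 5 = 15.
Step 4: No ties, so the exact null distribution of U (based on enumerating the C(9,4) = 126 equally likely rank assignments) gives the two-sided p-value.
Step 5: p-value = 0.285714; compare to alpha = 0.05. fail to reject H0.

U_X = 5, p = 0.285714, fail to reject H0 at alpha = 0.05.


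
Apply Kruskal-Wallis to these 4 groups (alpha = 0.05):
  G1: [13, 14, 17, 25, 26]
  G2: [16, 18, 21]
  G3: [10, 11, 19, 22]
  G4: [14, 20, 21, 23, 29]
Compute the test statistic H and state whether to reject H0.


Step 1: Combine all N = 17 observations and assign midranks.
sorted (value, group, rank): (10,G3,1), (11,G3,2), (13,G1,3), (14,G1,4.5), (14,G4,4.5), (16,G2,6), (17,G1,7), (18,G2,8), (19,G3,9), (20,G4,10), (21,G2,11.5), (21,G4,11.5), (22,G3,13), (23,G4,14), (25,G1,15), (26,G1,16), (29,G4,17)
Step 2: Sum ranks within each group.
R_1 = 45.5 (n_1 = 5)
R_2 = 25.5 (n_2 = 3)
R_3 = 25 (n_3 = 4)
R_4 = 57 (n_4 = 5)
Step 3: H = 12/(N(N+1)) * sum(R_i^2/n_i) - 3(N+1)
     = 12/(17*18) * (45.5^2/5 + 25.5^2/3 + 25^2/4 + 57^2/5) - 3*18
     = 0.039216 * 1436.85 - 54
     = 2.347059.
Step 4: Ties present; correction factor C = 1 - 12/(17^3 - 17) = 0.997549. Corrected H = 2.347059 / 0.997549 = 2.352826.
Step 5: Under H0, H ~ chi^2(3); p-value = 0.502477.
Step 6: alpha = 0.05. fail to reject H0.

H = 2.3528, df = 3, p = 0.502477, fail to reject H0.


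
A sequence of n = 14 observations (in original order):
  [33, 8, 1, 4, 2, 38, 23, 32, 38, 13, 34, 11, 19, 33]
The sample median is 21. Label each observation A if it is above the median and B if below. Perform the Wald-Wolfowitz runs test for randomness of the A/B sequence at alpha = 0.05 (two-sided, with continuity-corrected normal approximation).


Step 1: Compute median = 21; label A = above, B = below.
Labels in order: ABBBBAAAABABBA  (n_A = 7, n_B = 7)
Step 2: Count runs R = 7.
Step 3: Under H0 (random ordering), E[R] = 2*n_A*n_B/(n_A+n_B) + 1 = 2*7*7/14 + 1 = 8.0000.
        Var[R] = 2*n_A*n_B*(2*n_A*n_B - n_A - n_B) / ((n_A+n_B)^2 * (n_A+n_B-1)) = 8232/2548 = 3.2308.
        SD[R] = 1.7974.
Step 4: Continuity-corrected z = (R + 0.5 - E[R]) / SD[R] = (7 + 0.5 - 8.0000) / 1.7974 = -0.2782.
Step 5: Two-sided p-value via normal approximation = 2*(1 - Phi(|z|)) = 0.780879.
Step 6: alpha = 0.05. fail to reject H0.

R = 7, z = -0.2782, p = 0.780879, fail to reject H0.


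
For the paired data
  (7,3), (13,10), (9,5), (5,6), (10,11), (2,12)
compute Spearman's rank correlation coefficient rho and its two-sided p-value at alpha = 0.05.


Step 1: Rank x and y separately (midranks; no ties here).
rank(x): 7->3, 13->6, 9->4, 5->2, 10->5, 2->1
rank(y): 3->1, 10->4, 5->2, 6->3, 11->5, 12->6
Step 2: d_i = R_x(i) - R_y(i); compute d_i^2.
  (3-1)^2=4, (6-4)^2=4, (4-2)^2=4, (2-3)^2=1, (5-5)^2=0, (1-6)^2=25
sum(d^2) = 38.
Step 3: rho = 1 - 6*38 / (6*(6^2 - 1)) = 1 - 228/210 = -0.085714.
Step 4: Under H0, t = rho * sqrt((n-2)/(1-rho^2)) = -0.1721 ~ t(4).
Step 5: Two-sided p-value from the t-distribution with 4 df = 0.871743.
Step 6: alpha = 0.05. fail to reject H0.

rho = -0.0857, p = 0.871743, fail to reject H0 at alpha = 0.05.


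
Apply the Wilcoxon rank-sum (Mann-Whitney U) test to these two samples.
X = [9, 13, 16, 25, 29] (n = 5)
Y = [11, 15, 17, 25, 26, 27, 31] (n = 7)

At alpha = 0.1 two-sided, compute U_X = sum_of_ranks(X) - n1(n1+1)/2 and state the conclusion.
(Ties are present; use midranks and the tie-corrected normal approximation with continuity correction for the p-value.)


Step 1: Combine and sort all 12 observations; assign midranks.
sorted (value, group): (9,X), (11,Y), (13,X), (15,Y), (16,X), (17,Y), (25,X), (25,Y), (26,Y), (27,Y), (29,X), (31,Y)
ranks: 9->1, 11->2, 13->3, 15->4, 16->5, 17->6, 25->7.5, 25->7.5, 26->9, 27->10, 29->11, 31->12
Step 2: Rank sum for X: R1 = 1 + 3 + 5 + 7.5 + 11 = 27.5.
Step 3: U_X = R1 - n1(n1+1)/2 = 27.5 - 5*6/2 = 27.5 - 15 = 12.5.
       U_Y = n1*n2 - U_X = 35 - 12.5 = 22.5.
Step 4: Ties are present, so use the tie-corrected normal approximation (with continuity correction) for the p-value.
Step 5: p-value = 0.464120; compare to alpha = 0.1. fail to reject H0.

U_X = 12.5, p = 0.464120, fail to reject H0 at alpha = 0.1.


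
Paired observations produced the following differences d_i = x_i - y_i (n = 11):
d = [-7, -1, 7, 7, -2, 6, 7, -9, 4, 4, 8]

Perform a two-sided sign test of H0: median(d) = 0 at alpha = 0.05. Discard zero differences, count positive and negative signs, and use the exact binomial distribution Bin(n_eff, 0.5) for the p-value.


Step 1: Discard zero differences. Original n = 11; n_eff = number of nonzero differences = 11.
Nonzero differences (with sign): -7, -1, +7, +7, -2, +6, +7, -9, +4, +4, +8
Step 2: Count signs: positive = 7, negative = 4.
Step 3: Under H0: P(positive) = 0.5, so the number of positives S ~ Bin(11, 0.5).
Step 4: Two-sided exact p-value = sum of Bin(11,0.5) probabilities at or below the observed probability = 0.548828.
Step 5: alpha = 0.05. fail to reject H0.

n_eff = 11, pos = 7, neg = 4, p = 0.548828, fail to reject H0.


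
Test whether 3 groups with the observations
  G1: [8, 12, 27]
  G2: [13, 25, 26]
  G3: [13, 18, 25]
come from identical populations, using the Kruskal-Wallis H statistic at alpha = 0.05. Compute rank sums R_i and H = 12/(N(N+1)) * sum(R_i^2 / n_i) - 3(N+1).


Step 1: Combine all N = 9 observations and assign midranks.
sorted (value, group, rank): (8,G1,1), (12,G1,2), (13,G2,3.5), (13,G3,3.5), (18,G3,5), (25,G2,6.5), (25,G3,6.5), (26,G2,8), (27,G1,9)
Step 2: Sum ranks within each group.
R_1 = 12 (n_1 = 3)
R_2 = 18 (n_2 = 3)
R_3 = 15 (n_3 = 3)
Step 3: H = 12/(N(N+1)) * sum(R_i^2/n_i) - 3(N+1)
     = 12/(9*10) * (12^2/3 + 18^2/3 + 15^2/3) - 3*10
     = 0.133333 * 231 - 30
     = 0.800000.
Step 4: Ties present; correction factor C = 1 - 12/(9^3 - 9) = 0.983333. Corrected H = 0.800000 / 0.983333 = 0.813559.
Step 5: Under H0, H ~ chi^2(2); p-value = 0.665791.
Step 6: alpha = 0.05. fail to reject H0.

H = 0.8136, df = 2, p = 0.665791, fail to reject H0.


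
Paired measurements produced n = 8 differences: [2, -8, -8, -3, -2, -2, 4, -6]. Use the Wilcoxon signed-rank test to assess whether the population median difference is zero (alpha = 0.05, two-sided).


Step 1: Drop any zero differences (none here) and take |d_i|.
|d| = [2, 8, 8, 3, 2, 2, 4, 6]
Step 2: Midrank |d_i| (ties get averaged ranks).
ranks: |2|->2, |8|->7.5, |8|->7.5, |3|->4, |2|->2, |2|->2, |4|->5, |6|->6
Step 3: Attach original signs; sum ranks with positive sign and with negative sign.
W+ = 2 + 5 = 7
W- = 7.5 + 7.5 + 4 + 2 + 2 + 6 = 29
(Check: W+ + W- = 36 should equal n(n+1)/2 = 36.)
Step 4: Test statistic W = min(W+, W-) = 7.
Step 5: Ties in |d|, so use the tie-corrected normal approximation.
        E[W] = n(n+1)/4 = 8*9/4 = 18.
        Tie groups: |d|=2 (t=3), |d|=8 (t=2); sum(t^3 - t) = 30.
        Var[W] = n(n+1)(2n+1)/24 - sum(t^3-t)/48 = 1224/24 - 30/48 = 50.375.
        z = (W - E[W]) / sqrt(Var[W]) = (7 - 18) / 7.0975 = -1.5498.
        Two-sided p = 2*Phi(z) = 0.121181.
Step 6: alpha = 0.05. fail to reject H0.

W+ = 7, W- = 29, W = min = 7, p = 0.121181, fail to reject H0.


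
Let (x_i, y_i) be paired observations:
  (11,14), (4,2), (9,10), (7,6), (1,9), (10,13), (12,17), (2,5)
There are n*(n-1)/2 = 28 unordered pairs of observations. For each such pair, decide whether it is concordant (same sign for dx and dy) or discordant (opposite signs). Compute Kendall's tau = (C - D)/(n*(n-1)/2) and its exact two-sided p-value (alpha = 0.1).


Step 1: Enumerate the 28 unordered pairs (i,j) with i<j and classify each by sign(x_j-x_i) * sign(y_j-y_i).
  (1,2):dx=-7,dy=-12->C; (1,3):dx=-2,dy=-4->C; (1,4):dx=-4,dy=-8->C; (1,5):dx=-10,dy=-5->C
  (1,6):dx=-1,dy=-1->C; (1,7):dx=+1,dy=+3->C; (1,8):dx=-9,dy=-9->C; (2,3):dx=+5,dy=+8->C
  (2,4):dx=+3,dy=+4->C; (2,5):dx=-3,dy=+7->D; (2,6):dx=+6,dy=+11->C; (2,7):dx=+8,dy=+15->C
  (2,8):dx=-2,dy=+3->D; (3,4):dx=-2,dy=-4->C; (3,5):dx=-8,dy=-1->C; (3,6):dx=+1,dy=+3->C
  (3,7):dx=+3,dy=+7->C; (3,8):dx=-7,dy=-5->C; (4,5):dx=-6,dy=+3->D; (4,6):dx=+3,dy=+7->C
  (4,7):dx=+5,dy=+11->C; (4,8):dx=-5,dy=-1->C; (5,6):dx=+9,dy=+4->C; (5,7):dx=+11,dy=+8->C
  (5,8):dx=+1,dy=-4->D; (6,7):dx=+2,dy=+4->C; (6,8):dx=-8,dy=-8->C; (7,8):dx=-10,dy=-12->C
Step 2: C = 24, D = 4, total pairs = 28.
Step 3: tau = (C - D)/(n(n-1)/2) = (24 - 4)/28 = 0.714286.
Step 4: Exact two-sided p-value (enumerate n! = 40320 permutations of y under H0): p = 0.014137.
Step 5: alpha = 0.1. reject H0.

tau_b = 0.7143 (C=24, D=4), p = 0.014137, reject H0.
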